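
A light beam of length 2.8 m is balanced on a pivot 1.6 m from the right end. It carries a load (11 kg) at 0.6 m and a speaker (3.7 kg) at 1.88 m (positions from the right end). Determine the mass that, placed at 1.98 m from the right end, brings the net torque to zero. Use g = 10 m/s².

m ≈ 26.2 kg

Take moments about the pivot (at 1.6 m from the right end).
Load: 11 × 10 = 110 N down at 0.6 m → arm 1 m, τ = 110 × 1 = 110 N·m clockwise.
Speaker: 3.7 × 10 = 37 N down at 1.88 m → arm 0.28 m, τ = 37 × 0.28 = 10.36 N·m counterclockwise.
Net moment of known loads = 99.64 N·m clockwise.
An unknown mass m at 1.98 m has arm 0.38 m; its moment is m·g·0.38 counterclockwise.
Στ = 0 ⇒ m × 10 × 0.38 = 99.64 ⇒ m = 99.64 / (10 × 0.38) = 26.2 kg.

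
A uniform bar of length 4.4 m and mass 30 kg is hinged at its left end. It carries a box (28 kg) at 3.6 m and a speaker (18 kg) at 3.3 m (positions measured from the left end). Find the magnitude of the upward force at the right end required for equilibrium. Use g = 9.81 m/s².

F ≈ 504 N

Take moments about the left end.
Beam weight: 30 × 9.81 = 294.3 N down at 2.2 m → arm 2.2 m, τ = 294.3 × 2.2 = 647.5 N·m clockwise.
Box: 28 × 9.81 = 274.7 N down at 3.6 m → arm 3.6 m, τ = 274.7 × 3.6 = 988.9 N·m clockwise.
Speaker: 18 × 9.81 = 176.6 N down at 3.3 m → arm 3.3 m, τ = 176.6 × 3.3 = 582.8 N·m clockwise.
Net moment of the loads = 2219 N·m clockwise.
The upward force F acts at the right end, arm 4.4 m, giving F × 4.4 counterclockwise.
Setting net torque to zero: F × 4.4 = 2219 → F = 2219 / 4.4 = 504 N.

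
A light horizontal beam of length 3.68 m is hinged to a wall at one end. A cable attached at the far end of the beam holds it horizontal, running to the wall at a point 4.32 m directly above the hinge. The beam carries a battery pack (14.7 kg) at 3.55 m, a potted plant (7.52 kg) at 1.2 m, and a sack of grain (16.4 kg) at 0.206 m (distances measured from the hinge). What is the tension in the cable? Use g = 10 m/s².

T ≈ 231 N

Taking torques about the hinge:
Battery pack: 14.7 × 10 = 147 N down at 3.55 m → arm 3.55 m, τ = 147 × 3.55 = 521.9 N·m clockwise.
Potted plant: 7.52 × 10 = 75.2 N down at 1.2 m → arm 1.2 m, τ = 75.2 × 1.2 = 90.24 N·m clockwise.
Sack of grain: 16.4 × 10 = 164 N down at 0.206 m → arm 0.206 m, τ = 164 × 0.206 = 33.78 N·m clockwise.
Total clockwise load moment = 645.9 N·m.
The cable tension T acts at 3.68 m; only its component perpendicular to the beam, T sinθ, produces torque. sinθ = h/√(h²+d²) = 4.32/√(4.32²+3.68²) = 0.7612.
Στ = 0 ⇒ T × 3.68 × 0.7612 = 645.9 ⇒ T = 645.9 / 2.801 = 231 N.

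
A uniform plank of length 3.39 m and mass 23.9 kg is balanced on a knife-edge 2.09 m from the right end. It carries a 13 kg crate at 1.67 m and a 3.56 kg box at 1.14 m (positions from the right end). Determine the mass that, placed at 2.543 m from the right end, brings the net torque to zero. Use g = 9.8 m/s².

m ≈ 40.4 kg

Sum moments about the knife-edge (at 2.09 m from the right end) (the support reaction has zero arm there).
Beam weight: 23.9 × 9.8 = 234.2 N down at 1.695 m → arm 0.395 m, τ = 234.2 × 0.395 = 92.51 N·m clockwise.
Crate: 13 × 9.8 = 127.4 N down at 1.67 m → arm 0.42 m, τ = 127.4 × 0.42 = 53.51 N·m clockwise.
Box: 3.56 × 9.8 = 34.89 N down at 1.14 m → arm 0.95 m, τ = 34.89 × 0.95 = 33.15 N·m clockwise.
Net moment of known loads = 179.2 N·m clockwise.
An unknown mass m at 2.543 m has arm 0.453 m; its moment is m·g·0.453 counterclockwise.
For rotational equilibrium, m × 9.8 × 0.453 = 179.2, so m = 179.2 / (9.8 × 0.453) = 40.4 kg.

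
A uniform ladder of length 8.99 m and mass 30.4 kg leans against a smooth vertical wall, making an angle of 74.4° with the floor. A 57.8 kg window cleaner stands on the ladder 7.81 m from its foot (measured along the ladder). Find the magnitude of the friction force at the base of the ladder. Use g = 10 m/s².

f ≈ 183 N

Choose the foot of the ladder as the axis so the floor normal and friction both act there and drop out.
Ladder weight 30.4×10 = 304 N acts at 4.495 m along the ladder; its horizontal arm is 4.495·cos74.4° = 1.209 m → τ = 367.5 N·m clockwise.
Window cleaner: 57.8×10 = 578 N at 7.81 m → arm 2.1 m → τ = 1214 N·m clockwise.
Wall normal N acts horizontally at the top; its moment arm is the height L sinθ = 8.99·sin74.4° = 8.659 m, counterclockwise.
Στ = 0 ⇒ N × 8.659 = 1582 ⇒ N = 183 N.
ΣFx = 0: friction at the foot balances the wall's push, so f = N_wall = 183 N.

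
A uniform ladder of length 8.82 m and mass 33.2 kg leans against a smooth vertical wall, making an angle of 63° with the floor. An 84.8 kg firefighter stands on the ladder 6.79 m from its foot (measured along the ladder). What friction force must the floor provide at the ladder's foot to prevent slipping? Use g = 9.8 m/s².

Taking torques about the foot of the ladder:
Ladder weight 33.2×9.8 = 325.4 N acts at 4.41 m along the ladder; its horizontal arm is 4.41·cos63° = 2.002 m → τ = 651.5 N·m clockwise.
Firefighter: 84.8×9.8 = 831 N at 6.79 m → arm 3.083 m → τ = 2562 N·m clockwise.
Wall normal N acts horizontally at the top; its moment arm is the height L sinθ = 8.82·sin63° = 7.859 m, counterclockwise.
Στ = 0 ⇒ N × 7.859 = 3214 ⇒ N = 409 N.
ΣFx = 0: friction at the foot balances the wall's push, so f = N_wall = 409 N.

f ≈ 409 N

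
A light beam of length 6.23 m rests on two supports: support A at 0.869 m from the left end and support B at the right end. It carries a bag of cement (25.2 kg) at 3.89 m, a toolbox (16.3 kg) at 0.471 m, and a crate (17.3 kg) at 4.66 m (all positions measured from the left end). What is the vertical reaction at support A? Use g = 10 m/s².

Choose support B as the axis so its reaction then has zero moment arm.
Bag of cement: 25.2 × 10 = 252 N down at 3.89 m → arm 2.34 m, τ = 252 × 2.34 = 589.7 N·m counterclockwise.
Toolbox: 16.3 × 10 = 163 N down at 0.471 m → arm 5.759 m, τ = 163 × 5.759 = 938.7 N·m counterclockwise.
Crate: 17.3 × 10 = 173 N down at 4.66 m → arm 1.57 m, τ = 173 × 1.57 = 271.6 N·m counterclockwise.
Net load moment about support B = 1800 N·m counterclockwise.
Reaction R at support A is upward at 0.869 m, arm 5.361 m → moment R × 5.361 clockwise.
Στ = 0 ⇒ R × 5.361 = 1800 ⇒ R = 336 N.

R_A ≈ 336 N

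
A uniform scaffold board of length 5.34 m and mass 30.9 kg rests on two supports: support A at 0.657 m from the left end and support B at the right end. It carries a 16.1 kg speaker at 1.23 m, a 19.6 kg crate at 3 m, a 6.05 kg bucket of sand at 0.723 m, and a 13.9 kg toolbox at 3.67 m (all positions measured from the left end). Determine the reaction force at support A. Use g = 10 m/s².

R_A ≈ 525 N

Take moments about support B.
Beam weight: 30.9 × 10 = 309 N down at 2.67 m → arm 2.67 m, τ = 309 × 2.67 = 825 N·m counterclockwise.
Speaker: 16.1 × 10 = 161 N down at 1.23 m → arm 4.11 m, τ = 161 × 4.11 = 661.7 N·m counterclockwise.
Crate: 19.6 × 10 = 196 N down at 3 m → arm 2.34 m, τ = 196 × 2.34 = 458.6 N·m counterclockwise.
Bucket of sand: 6.05 × 10 = 60.5 N down at 0.723 m → arm 4.617 m, τ = 60.5 × 4.617 = 279.3 N·m counterclockwise.
Toolbox: 13.9 × 10 = 139 N down at 3.67 m → arm 1.67 m, τ = 139 × 1.67 = 232.1 N·m counterclockwise.
Net load moment about support B = 2457 N·m counterclockwise.
Reaction R at support A is upward at 0.657 m, arm 4.683 m → moment R × 4.683 clockwise.
Balancing moments: R × 4.683 = 2457, giving R = 525 N.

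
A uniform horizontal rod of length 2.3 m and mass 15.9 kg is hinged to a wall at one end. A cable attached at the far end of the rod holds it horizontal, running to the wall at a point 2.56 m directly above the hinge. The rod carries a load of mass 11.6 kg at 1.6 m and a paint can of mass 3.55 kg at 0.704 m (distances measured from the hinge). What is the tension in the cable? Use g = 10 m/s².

T ≈ 230 N

Taking torques about the hinge:
Beam weight: 15.9 × 10 = 159 N down at 1.15 m → arm 1.15 m, τ = 159 × 1.15 = 182.8 N·m clockwise.
Load: 11.6 × 10 = 116 N down at 1.6 m → arm 1.6 m, τ = 116 × 1.6 = 185.6 N·m clockwise.
Paint can: 3.55 × 10 = 35.5 N down at 0.704 m → arm 0.704 m, τ = 35.5 × 0.704 = 24.99 N·m clockwise.
Total clockwise load moment = 393.4 N·m.
The cable tension T acts at 2.3 m; only its component perpendicular to the rod, T sinθ, produces torque. sinθ = h/√(h²+d²) = 2.56/√(2.56²+2.3²) = 0.7439.
For rotational equilibrium, T × 2.3 × 0.7439 = 393.4, so T = 393.4 / 1.711 = 230 N.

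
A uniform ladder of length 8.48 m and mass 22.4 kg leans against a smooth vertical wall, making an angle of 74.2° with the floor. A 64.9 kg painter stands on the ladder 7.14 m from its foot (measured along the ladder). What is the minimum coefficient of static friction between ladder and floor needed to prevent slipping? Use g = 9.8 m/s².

Choose the foot of the ladder as the axis so the floor normal and friction both act there and drop out.
Ladder weight 22.4×9.8 = 219.5 N acts at 4.24 m along the ladder; its horizontal arm is 4.24·cos74.2° = 1.154 m → τ = 253.3 N·m clockwise.
Painter: 64.9×9.8 = 636 N at 7.14 m → arm 1.944 m → τ = 1236 N·m clockwise.
Wall normal N acts horizontally at the top; its moment arm is the height L sinθ = 8.48·sin74.2° = 8.16 m, counterclockwise.
For rotational equilibrium, N × 8.16 = 1489, so N = 182.5 N.
ΣFx = 0 ⇒ f = N_wall = 182.5 N. ΣFy = 0 ⇒ N_floor = 855.5 N.
μ_min = f / N_floor = 182.5 / 855.5 = 0.213.

μ_min ≈ 0.213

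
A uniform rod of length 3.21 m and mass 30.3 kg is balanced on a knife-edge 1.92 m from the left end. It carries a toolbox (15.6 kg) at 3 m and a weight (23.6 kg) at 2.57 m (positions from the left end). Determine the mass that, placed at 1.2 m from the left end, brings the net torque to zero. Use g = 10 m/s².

m ≈ 31.4 kg

Choose the knife-edge (at 1.92 m from the left end) as the axis so the support reaction has zero arm there.
Beam weight: 30.3 × 10 = 303 N down at 1.605 m → arm 0.315 m, τ = 303 × 0.315 = 95.45 N·m counterclockwise.
Toolbox: 15.6 × 10 = 156 N down at 3 m → arm 1.08 m, τ = 156 × 1.08 = 168.5 N·m clockwise.
Weight: 23.6 × 10 = 236 N down at 2.57 m → arm 0.65 m, τ = 236 × 0.65 = 153.4 N·m clockwise.
Net moment of known loads = 226.4 N·m clockwise.
An unknown mass m at 1.2 m has arm 0.72 m; its moment is m·g·0.72 counterclockwise.
For rotational equilibrium, m × 10 × 0.72 = 226.4, so m = 226.4 / (10 × 0.72) = 31.4 kg.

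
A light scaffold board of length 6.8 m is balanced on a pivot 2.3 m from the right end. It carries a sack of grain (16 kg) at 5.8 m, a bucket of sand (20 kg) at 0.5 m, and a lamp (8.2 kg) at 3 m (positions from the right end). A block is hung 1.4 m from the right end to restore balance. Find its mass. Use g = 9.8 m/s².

Take moments about the pivot (at 2.3 m from the right end).
Sack of grain: 16 × 9.8 = 156.8 N down at 5.8 m → arm 3.5 m, τ = 156.8 × 3.5 = 548.8 N·m counterclockwise.
Bucket of sand: 20 × 9.8 = 196 N down at 0.5 m → arm 1.8 m, τ = 196 × 1.8 = 352.8 N·m clockwise.
Lamp: 8.2 × 9.8 = 80.36 N down at 3 m → arm 0.7 m, τ = 80.36 × 0.7 = 56.25 N·m counterclockwise.
Net moment of known loads = 252.2 N·m counterclockwise.
An unknown mass m at 1.4 m has arm 0.9 m; its moment is m·g·0.9 clockwise.
Balancing moments: m × 9.8 × 0.9 = 252.2, giving m = 252.2 / (9.8 × 0.9) = 28.6 kg.

m ≈ 28.6 kg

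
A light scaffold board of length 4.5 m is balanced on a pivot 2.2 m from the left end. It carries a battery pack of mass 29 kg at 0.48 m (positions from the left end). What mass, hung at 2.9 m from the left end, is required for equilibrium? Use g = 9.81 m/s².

Choose the pivot (at 2.2 m from the left end) as the axis so the support reaction has zero arm there.
Battery pack: 29 × 9.81 = 284.5 N down at 0.48 m → arm 1.72 m, τ = 284.5 × 1.72 = 489.3 N·m counterclockwise.
Net moment of known loads = 489.3 N·m counterclockwise.
An unknown mass m at 2.9 m has arm 0.7 m; its moment is m·g·0.7 clockwise.
For rotational equilibrium, m × 9.81 × 0.7 = 489.3, so m = 489.3 / (9.81 × 0.7) = 71.3 kg.

m ≈ 71.3 kg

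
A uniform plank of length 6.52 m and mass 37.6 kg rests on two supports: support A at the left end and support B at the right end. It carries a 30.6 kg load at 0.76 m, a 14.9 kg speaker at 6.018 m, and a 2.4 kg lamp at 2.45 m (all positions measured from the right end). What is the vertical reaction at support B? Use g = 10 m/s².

R_B ≈ 485 N

Choose support A as the axis so its reaction then has zero moment arm.
Beam weight: 37.6 × 10 = 376 N down at 3.26 m → arm 3.26 m, τ = 376 × 3.26 = 1226 N·m clockwise.
Load: 30.6 × 10 = 306 N down at 0.76 m → arm 5.76 m, τ = 306 × 5.76 = 1763 N·m clockwise.
Speaker: 14.9 × 10 = 149 N down at 6.018 m → arm 0.502 m, τ = 149 × 0.502 = 74.8 N·m clockwise.
Lamp: 2.4 × 10 = 24 N down at 2.45 m → arm 4.07 m, τ = 24 × 4.07 = 97.68 N·m clockwise.
Net load moment about support A = 3161 N·m clockwise.
Reaction R at support B is upward at 0 m, arm 6.52 m → moment R × 6.52 counterclockwise.
For rotational equilibrium, R × 6.52 = 3161, so R = 485 N.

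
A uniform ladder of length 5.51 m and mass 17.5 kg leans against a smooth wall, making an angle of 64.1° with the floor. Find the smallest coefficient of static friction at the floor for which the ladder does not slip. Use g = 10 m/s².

Sum moments about the foot of the ladder (the floor normal and friction both act there and drop out).
Ladder weight 17.5×10 = 175 N acts at 2.755 m along the ladder; its horizontal arm is 2.755·cos64.1° = 1.203 m → τ = 210.5 N·m clockwise.
Wall normal N acts horizontally at the top; its moment arm is the height L sinθ = 5.51·sin64.1° = 4.957 m, counterclockwise.
Setting net torque to zero: N × 4.957 = 210.5 → N = 42.47 N.
ΣFx = 0 ⇒ f = N_wall = 42.47 N. ΣFy = 0 ⇒ N_floor = 175 N.
μ_min = f / N_floor = 42.47 / 175 = 0.243.

μ_min ≈ 0.243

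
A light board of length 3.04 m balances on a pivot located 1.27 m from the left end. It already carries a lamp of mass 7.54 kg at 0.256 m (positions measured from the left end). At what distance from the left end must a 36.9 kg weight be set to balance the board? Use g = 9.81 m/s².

Take moments about the pivot (at 1.27 m from the left end).
Lamp: 7.54 × 9.81 = 73.97 N down at 0.256 m → arm 1.014 m, τ = 73.97 × 1.014 = 75.01 N·m counterclockwise.
Net moment of existing loads = 75.01 N·m counterclockwise.
The weight weighs 36.9 × 9.81 = 362 N and must supply an equal clockwise moment, so its lever arm about the pivot is 75.01 / 362 = 0.207 m.
That puts it at 1.27 + 0.207 = 1.48 m from the left end.

x ≈ 1.48 m from the left end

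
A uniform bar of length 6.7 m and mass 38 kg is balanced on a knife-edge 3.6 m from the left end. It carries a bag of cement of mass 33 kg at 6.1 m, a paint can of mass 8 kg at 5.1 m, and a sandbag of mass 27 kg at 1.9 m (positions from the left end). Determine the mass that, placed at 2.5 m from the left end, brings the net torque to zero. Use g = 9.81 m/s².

Taking torques about the knife-edge (at 3.6 m from the left end):
Beam weight: 38 × 9.81 = 372.8 N down at 3.35 m → arm 0.25 m, τ = 372.8 × 0.25 = 93.2 N·m counterclockwise.
Bag of cement: 33 × 9.81 = 323.7 N down at 6.1 m → arm 2.5 m, τ = 323.7 × 2.5 = 809.2 N·m clockwise.
Paint can: 8 × 9.81 = 78.48 N down at 5.1 m → arm 1.5 m, τ = 78.48 × 1.5 = 117.7 N·m clockwise.
Sandbag: 27 × 9.81 = 264.9 N down at 1.9 m → arm 1.7 m, τ = 264.9 × 1.7 = 450.3 N·m counterclockwise.
Net moment of known loads = 383.4 N·m clockwise.
An unknown mass m at 2.5 m has arm 1.1 m; its moment is m·g·1.1 counterclockwise.
Setting net torque to zero: m × 9.81 × 1.1 = 383.4 → m = 383.4 / (9.81 × 1.1) = 35.5 kg.

m ≈ 35.5 kg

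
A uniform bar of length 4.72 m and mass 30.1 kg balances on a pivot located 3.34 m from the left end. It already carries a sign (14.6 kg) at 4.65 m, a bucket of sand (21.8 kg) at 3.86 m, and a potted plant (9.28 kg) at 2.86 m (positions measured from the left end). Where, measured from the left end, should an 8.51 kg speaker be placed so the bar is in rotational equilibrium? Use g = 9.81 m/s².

Taking torques about the pivot (at 3.34 m from the left end):
Beam weight: 30.1 × 9.81 = 295.3 N down at 2.36 m → arm 0.98 m, τ = 295.3 × 0.98 = 289.4 N·m counterclockwise.
Sign: 14.6 × 9.81 = 143.2 N down at 4.65 m → arm 1.31 m, τ = 143.2 × 1.31 = 187.6 N·m clockwise.
Bucket of sand: 21.8 × 9.81 = 213.9 N down at 3.86 m → arm 0.52 m, τ = 213.9 × 0.52 = 111.2 N·m clockwise.
Potted plant: 9.28 × 9.81 = 91.04 N down at 2.86 m → arm 0.48 m, τ = 91.04 × 0.48 = 43.7 N·m counterclockwise.
Net moment of existing loads = 34.3 N·m counterclockwise.
The speaker weighs 8.51 × 9.81 = 83.48 N and must supply an equal clockwise moment, so its lever arm about the pivot is 34.3 / 83.48 = 0.411 m.
That puts it at 3.34 + 0.411 = 3.75 m from the left end.

x ≈ 3.75 m from the left end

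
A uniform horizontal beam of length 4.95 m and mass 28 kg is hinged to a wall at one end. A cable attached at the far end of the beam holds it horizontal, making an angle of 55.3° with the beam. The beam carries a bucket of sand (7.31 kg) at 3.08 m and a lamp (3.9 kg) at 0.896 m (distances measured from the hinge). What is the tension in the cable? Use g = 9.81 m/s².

Taking torques about the hinge:
Beam weight: 28 × 9.81 = 274.7 N down at 2.475 m → arm 2.475 m, τ = 274.7 × 2.475 = 679.9 N·m clockwise.
Bucket of sand: 7.31 × 9.81 = 71.71 N down at 3.08 m → arm 3.08 m, τ = 71.71 × 3.08 = 220.9 N·m clockwise.
Lamp: 3.9 × 9.81 = 38.26 N down at 0.896 m → arm 0.896 m, τ = 38.26 × 0.896 = 34.28 N·m clockwise.
Total clockwise load moment = 935.1 N·m.
The cable tension T acts at 4.95 m; only its component perpendicular to the beam, T sinθ, produces torque. sin 55.3° = 0.8221.
Στ = 0 ⇒ T × 4.95 × 0.8221 = 935.1 ⇒ T = 935.1 / 4.069 = 230 N.

T ≈ 230 N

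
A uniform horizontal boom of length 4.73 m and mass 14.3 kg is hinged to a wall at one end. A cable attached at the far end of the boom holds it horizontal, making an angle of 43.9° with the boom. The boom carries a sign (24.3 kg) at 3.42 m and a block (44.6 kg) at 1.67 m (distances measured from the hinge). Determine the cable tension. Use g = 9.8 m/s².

T ≈ 572 N

Choose the hinge as the axis so the unknown hinge reaction has zero arm there.
Beam weight: 14.3 × 9.8 = 140.1 N down at 2.365 m → arm 2.365 m, τ = 140.1 × 2.365 = 331.3 N·m clockwise.
Sign: 24.3 × 9.8 = 238.1 N down at 3.42 m → arm 3.42 m, τ = 238.1 × 3.42 = 814.3 N·m clockwise.
Block: 44.6 × 9.8 = 437.1 N down at 1.67 m → arm 1.67 m, τ = 437.1 × 1.67 = 730 N·m clockwise.
Total clockwise load moment = 1876 N·m.
The cable tension T acts at 4.73 m; only its component perpendicular to the boom, T sinθ, produces torque. sin 43.9° = 0.6934.
Στ = 0 ⇒ T × 4.73 × 0.6934 = 1876 ⇒ T = 1876 / 3.28 = 572 N.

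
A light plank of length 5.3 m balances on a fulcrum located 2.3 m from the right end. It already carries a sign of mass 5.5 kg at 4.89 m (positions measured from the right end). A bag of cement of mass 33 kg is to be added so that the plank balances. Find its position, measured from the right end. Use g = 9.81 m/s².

x ≈ 1.87 m from the right end

Take moments about the fulcrum (at 2.3 m from the right end).
Sign: 5.5 × 9.81 = 53.96 N down at 4.89 m → arm 2.59 m, τ = 53.96 × 2.59 = 139.8 N·m counterclockwise.
Net moment of existing loads = 139.8 N·m counterclockwise.
The bag of cement weighs 33 × 9.81 = 323.7 N and must supply an equal clockwise moment, so its lever arm about the fulcrum is 139.8 / 323.7 = 0.432 m.
That puts it at 2.3 − 0.432 = 1.87 m from the right end.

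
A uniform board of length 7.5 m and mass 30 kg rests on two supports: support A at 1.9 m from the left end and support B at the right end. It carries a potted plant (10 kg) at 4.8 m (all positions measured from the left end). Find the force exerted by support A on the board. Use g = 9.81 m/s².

R_A ≈ 244 N

Sum moments about support B (its reaction then has zero moment arm).
Beam weight: 30 × 9.81 = 294.3 N down at 3.75 m → arm 3.75 m, τ = 294.3 × 3.75 = 1104 N·m counterclockwise.
Potted plant: 10 × 9.81 = 98.1 N down at 4.8 m → arm 2.7 m, τ = 98.1 × 2.7 = 264.9 N·m counterclockwise.
Net load moment about support B = 1369 N·m counterclockwise.
Reaction R at support A is upward at 1.9 m, arm 5.6 m → moment R × 5.6 clockwise.
Balancing moments: R × 5.6 = 1369, giving R = 244 N.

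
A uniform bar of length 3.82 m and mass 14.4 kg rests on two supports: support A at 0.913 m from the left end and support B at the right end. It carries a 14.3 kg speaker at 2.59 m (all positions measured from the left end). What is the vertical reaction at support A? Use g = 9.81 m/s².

R_A ≈ 152 N

Take moments about support B.
Beam weight: 14.4 × 9.81 = 141.3 N down at 1.91 m → arm 1.91 m, τ = 141.3 × 1.91 = 269.9 N·m counterclockwise.
Speaker: 14.3 × 9.81 = 140.3 N down at 2.59 m → arm 1.23 m, τ = 140.3 × 1.23 = 172.6 N·m counterclockwise.
Net load moment about support B = 442.5 N·m counterclockwise.
Reaction R at support A is upward at 0.913 m, arm 2.907 m → moment R × 2.907 clockwise.
Στ = 0 ⇒ R × 2.907 = 442.5 ⇒ R = 152 N.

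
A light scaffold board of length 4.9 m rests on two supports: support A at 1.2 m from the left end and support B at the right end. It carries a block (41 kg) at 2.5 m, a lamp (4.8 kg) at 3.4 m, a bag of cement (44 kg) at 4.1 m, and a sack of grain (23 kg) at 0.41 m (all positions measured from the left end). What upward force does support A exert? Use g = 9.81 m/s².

Choose support B as the axis so its reaction then has zero moment arm.
Block: 41 × 9.81 = 402.2 N down at 2.5 m → arm 2.4 m, τ = 402.2 × 2.4 = 965.3 N·m counterclockwise.
Lamp: 4.8 × 9.81 = 47.09 N down at 3.4 m → arm 1.5 m, τ = 47.09 × 1.5 = 70.64 N·m counterclockwise.
Bag of cement: 44 × 9.81 = 431.6 N down at 4.1 m → arm 0.8 m, τ = 431.6 × 0.8 = 345.3 N·m counterclockwise.
Sack of grain: 23 × 9.81 = 225.6 N down at 0.41 m → arm 4.49 m, τ = 225.6 × 4.49 = 1013 N·m counterclockwise.
Net load moment about support B = 2394 N·m counterclockwise.
Reaction R at support A is upward at 1.2 m, arm 3.7 m → moment R × 3.7 clockwise.
For rotational equilibrium, R × 3.7 = 2394, so R = 647 N.

R_A ≈ 647 N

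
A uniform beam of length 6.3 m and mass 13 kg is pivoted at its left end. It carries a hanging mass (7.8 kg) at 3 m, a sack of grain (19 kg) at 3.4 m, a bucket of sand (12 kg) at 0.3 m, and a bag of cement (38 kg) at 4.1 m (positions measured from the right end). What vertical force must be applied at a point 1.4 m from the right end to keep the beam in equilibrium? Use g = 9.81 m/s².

F ≈ 555 N

About the left end:
Beam weight: 13 × 9.81 = 127.5 N down at 3.15 m → arm 3.15 m, τ = 127.5 × 3.15 = 401.6 N·m clockwise.
Hanging mass: 7.8 × 9.81 = 76.52 N down at 3 m → arm 3.3 m, τ = 76.52 × 3.3 = 252.5 N·m clockwise.
Sack of grain: 19 × 9.81 = 186.4 N down at 3.4 m → arm 2.9 m, τ = 186.4 × 2.9 = 540.6 N·m clockwise.
Bucket of sand: 12 × 9.81 = 117.7 N down at 0.3 m → arm 6 m, τ = 117.7 × 6 = 706.2 N·m clockwise.
Bag of cement: 38 × 9.81 = 372.8 N down at 4.1 m → arm 2.2 m, τ = 372.8 × 2.2 = 820.2 N·m clockwise.
Net moment of the loads = 2721 N·m clockwise.
The upward force F acts at a point 1.4 m from the right end, arm 4.9 m, giving F × 4.9 counterclockwise.
Setting net torque to zero: F × 4.9 = 2721 → F = 2721 / 4.9 = 555 N.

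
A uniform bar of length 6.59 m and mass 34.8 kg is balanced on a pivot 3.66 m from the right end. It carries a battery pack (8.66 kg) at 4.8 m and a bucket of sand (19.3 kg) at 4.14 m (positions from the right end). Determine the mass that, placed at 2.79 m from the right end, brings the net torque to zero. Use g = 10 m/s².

m ≈ 7.4 kg

Taking torques about the pivot (at 3.66 m from the right end):
Beam weight: 34.8 × 10 = 348 N down at 3.295 m → arm 0.365 m, τ = 348 × 0.365 = 127 N·m clockwise.
Battery pack: 8.66 × 10 = 86.6 N down at 4.8 m → arm 1.14 m, τ = 86.6 × 1.14 = 98.72 N·m counterclockwise.
Bucket of sand: 19.3 × 10 = 193 N down at 4.14 m → arm 0.48 m, τ = 193 × 0.48 = 92.64 N·m counterclockwise.
Net moment of known loads = 64.36 N·m counterclockwise.
An unknown mass m at 2.79 m has arm 0.87 m; its moment is m·g·0.87 clockwise.
For rotational equilibrium, m × 10 × 0.87 = 64.36, so m = 64.36 / (10 × 0.87) = 7.4 kg.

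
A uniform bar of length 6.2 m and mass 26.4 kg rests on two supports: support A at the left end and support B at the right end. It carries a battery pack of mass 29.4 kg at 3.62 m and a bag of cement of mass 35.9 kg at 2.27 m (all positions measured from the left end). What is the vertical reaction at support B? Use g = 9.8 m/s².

R_B ≈ 426 N

Choose support A as the axis so its reaction then has zero moment arm.
Beam weight: 26.4 × 9.8 = 258.7 N down at 3.1 m → arm 3.1 m, τ = 258.7 × 3.1 = 802 N·m clockwise.
Battery pack: 29.4 × 9.8 = 288.1 N down at 3.62 m → arm 3.62 m, τ = 288.1 × 3.62 = 1043 N·m clockwise.
Bag of cement: 35.9 × 9.8 = 351.8 N down at 2.27 m → arm 2.27 m, τ = 351.8 × 2.27 = 798.6 N·m clockwise.
Net load moment about support A = 2644 N·m clockwise.
Reaction R at support B is upward at 6.2 m, arm 6.2 m → moment R × 6.2 counterclockwise.
Balancing moments: R × 6.2 = 2644, giving R = 426 N.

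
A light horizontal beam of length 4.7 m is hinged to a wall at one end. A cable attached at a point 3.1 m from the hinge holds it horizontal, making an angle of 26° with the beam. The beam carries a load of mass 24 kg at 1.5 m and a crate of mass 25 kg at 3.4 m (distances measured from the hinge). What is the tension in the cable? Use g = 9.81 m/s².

T ≈ 873 N

Taking torques about the hinge:
Load: 24 × 9.81 = 235.4 N down at 1.5 m → arm 1.5 m, τ = 235.4 × 1.5 = 353.1 N·m clockwise.
Crate: 25 × 9.81 = 245.2 N down at 3.4 m → arm 3.4 m, τ = 245.2 × 3.4 = 833.7 N·m clockwise.
Total clockwise load moment = 1187 N·m.
The cable tension T acts at 3.1 m; only its component perpendicular to the beam, T sinθ, produces torque. sin 26° = 0.4384.
Setting net torque to zero: T × 3.1 × 0.4384 = 1187 → T = 1187 / 1.359 = 873 N.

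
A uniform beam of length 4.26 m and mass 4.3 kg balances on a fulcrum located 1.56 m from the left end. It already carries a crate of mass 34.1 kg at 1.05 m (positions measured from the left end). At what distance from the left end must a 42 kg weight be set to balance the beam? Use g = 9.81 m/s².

x ≈ 1.92 m from the left end

Sum moments about the fulcrum (at 1.56 m from the left end) (the support reaction has zero arm there).
Beam weight: 4.3 × 9.81 = 42.18 N down at 2.13 m → arm 0.57 m, τ = 42.18 × 0.57 = 24.04 N·m clockwise.
Crate: 34.1 × 9.81 = 334.5 N down at 1.05 m → arm 0.51 m, τ = 334.5 × 0.51 = 170.6 N·m counterclockwise.
Net moment of existing loads = 146.6 N·m counterclockwise.
The weight weighs 42 × 9.81 = 412 N and must supply an equal clockwise moment, so its lever arm about the fulcrum is 146.6 / 412 = 0.356 m.
That puts it at 1.56 + 0.356 = 1.92 m from the left end.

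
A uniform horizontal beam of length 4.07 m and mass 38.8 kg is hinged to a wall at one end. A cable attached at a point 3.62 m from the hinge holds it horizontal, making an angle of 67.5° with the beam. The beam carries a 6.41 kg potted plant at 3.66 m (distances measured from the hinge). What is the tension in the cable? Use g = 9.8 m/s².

T ≈ 300 N

Taking torques about the hinge:
Beam weight: 38.8 × 9.8 = 380.2 N down at 2.035 m → arm 2.035 m, τ = 380.2 × 2.035 = 773.7 N·m clockwise.
Potted plant: 6.41 × 9.8 = 62.82 N down at 3.66 m → arm 3.66 m, τ = 62.82 × 3.66 = 229.9 N·m clockwise.
Total clockwise load moment = 1004 N·m.
The cable tension T acts at 3.62 m; only its component perpendicular to the beam, T sinθ, produces torque. sin 67.5° = 0.9239.
Balancing moments: T × 3.62 × 0.9239 = 1004, giving T = 1004 / 3.345 = 300 N.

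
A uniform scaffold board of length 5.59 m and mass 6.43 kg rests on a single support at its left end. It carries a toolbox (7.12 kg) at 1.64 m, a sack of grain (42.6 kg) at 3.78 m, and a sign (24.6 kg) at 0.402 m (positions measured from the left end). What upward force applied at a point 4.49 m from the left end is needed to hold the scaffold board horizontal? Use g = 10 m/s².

F ≈ 447 N

Choose the left end as the axis so the unknown pivot reaction has zero arm there.
Beam weight: 6.43 × 10 = 64.3 N down at 2.795 m → arm 2.795 m, τ = 64.3 × 2.795 = 179.7 N·m clockwise.
Toolbox: 7.12 × 10 = 71.2 N down at 1.64 m → arm 1.64 m, τ = 71.2 × 1.64 = 116.8 N·m clockwise.
Sack of grain: 42.6 × 10 = 426 N down at 3.78 m → arm 3.78 m, τ = 426 × 3.78 = 1610 N·m clockwise.
Sign: 24.6 × 10 = 246 N down at 0.402 m → arm 0.402 m, τ = 246 × 0.402 = 98.89 N·m clockwise.
Net moment of the loads = 2005 N·m clockwise.
The upward force F acts at a point 4.49 m from the left end, arm 4.49 m, giving F × 4.49 counterclockwise.
Balancing moments: F × 4.49 = 2005, giving F = 2005 / 4.49 = 447 N.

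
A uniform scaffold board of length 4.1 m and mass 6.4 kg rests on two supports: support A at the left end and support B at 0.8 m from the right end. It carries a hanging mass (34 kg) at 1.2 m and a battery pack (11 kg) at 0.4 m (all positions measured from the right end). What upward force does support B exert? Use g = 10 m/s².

Choose support A as the axis so its reaction then has zero moment arm.
Beam weight: 6.4 × 10 = 64 N down at 2.05 m → arm 2.05 m, τ = 64 × 2.05 = 131.2 N·m clockwise.
Hanging mass: 34 × 10 = 340 N down at 1.2 m → arm 2.9 m, τ = 340 × 2.9 = 986 N·m clockwise.
Battery pack: 11 × 10 = 110 N down at 0.4 m → arm 3.7 m, τ = 110 × 3.7 = 407 N·m clockwise.
Net load moment about support A = 1524 N·m clockwise.
Reaction R at support B is upward at 0.8 m, arm 3.3 m → moment R × 3.3 counterclockwise.
Balancing moments: R × 3.3 = 1524, giving R = 462 N.

R_B ≈ 462 N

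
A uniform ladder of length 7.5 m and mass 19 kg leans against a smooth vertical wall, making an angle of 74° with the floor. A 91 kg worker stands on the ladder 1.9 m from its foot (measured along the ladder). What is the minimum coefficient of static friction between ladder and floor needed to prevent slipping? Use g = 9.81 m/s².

μ_min ≈ 0.0849

Take moments about the foot of the ladder.
Ladder weight 19×9.81 = 186.4 N acts at 3.75 m along the ladder; its horizontal arm is 3.75·cos74° = 1.034 m → τ = 192.7 N·m clockwise.
Worker: 91×9.81 = 892.7 N at 1.9 m → arm 0.5237 m → τ = 467.5 N·m clockwise.
Wall normal N acts horizontally at the top; its moment arm is the height L sinθ = 7.5·sin74° = 7.209 m, counterclockwise.
For rotational equilibrium, N × 7.209 = 660.2, so N = 91.58 N.
ΣFx = 0 ⇒ f = N_wall = 91.58 N. ΣFy = 0 ⇒ N_floor = 1079 N.
μ_min = f / N_floor = 91.58 / 1079 = 0.0849.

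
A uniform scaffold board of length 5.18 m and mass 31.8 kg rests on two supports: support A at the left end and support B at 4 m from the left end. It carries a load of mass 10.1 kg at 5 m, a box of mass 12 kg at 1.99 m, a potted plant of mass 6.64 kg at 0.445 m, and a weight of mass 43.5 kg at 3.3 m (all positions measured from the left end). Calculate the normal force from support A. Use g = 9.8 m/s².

R_A ≈ 277 N

Taking torques about support B:
Beam weight: 31.8 × 9.8 = 311.6 N down at 2.59 m → arm 1.41 m, τ = 311.6 × 1.41 = 439.4 N·m counterclockwise.
Load: 10.1 × 9.8 = 98.98 N down at 5 m → arm 1 m, τ = 98.98 × 1 = 98.98 N·m clockwise.
Box: 12 × 9.8 = 117.6 N down at 1.99 m → arm 2.01 m, τ = 117.6 × 2.01 = 236.4 N·m counterclockwise.
Potted plant: 6.64 × 9.8 = 65.07 N down at 0.445 m → arm 3.555 m, τ = 65.07 × 3.555 = 231.3 N·m counterclockwise.
Weight: 43.5 × 9.8 = 426.3 N down at 3.3 m → arm 0.7 m, τ = 426.3 × 0.7 = 298.4 N·m counterclockwise.
Net load moment about support B = 1107 N·m counterclockwise.
Reaction R at support A is upward at 0 m, arm 4 m → moment R × 4 clockwise.
Setting net torque to zero: R × 4 = 1107 → R = 277 N.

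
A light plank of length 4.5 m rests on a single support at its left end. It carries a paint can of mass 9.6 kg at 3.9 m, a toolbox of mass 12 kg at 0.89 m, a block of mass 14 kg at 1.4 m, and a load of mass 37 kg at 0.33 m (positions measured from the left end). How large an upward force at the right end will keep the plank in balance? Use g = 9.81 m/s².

Choose the left end as the axis so the unknown pivot reaction has zero arm there.
Paint can: 9.6 × 9.81 = 94.18 N down at 3.9 m → arm 3.9 m, τ = 94.18 × 3.9 = 367.3 N·m clockwise.
Toolbox: 12 × 9.81 = 117.7 N down at 0.89 m → arm 0.89 m, τ = 117.7 × 0.89 = 104.8 N·m clockwise.
Block: 14 × 9.81 = 137.3 N down at 1.4 m → arm 1.4 m, τ = 137.3 × 1.4 = 192.2 N·m clockwise.
Load: 37 × 9.81 = 363 N down at 0.33 m → arm 0.33 m, τ = 363 × 0.33 = 119.8 N·m clockwise.
Net moment of the loads = 784.1 N·m clockwise.
The upward force F acts at the right end, arm 4.5 m, giving F × 4.5 counterclockwise.
Setting net torque to zero: F × 4.5 = 784.1 → F = 784.1 / 4.5 = 174 N.

F ≈ 174 N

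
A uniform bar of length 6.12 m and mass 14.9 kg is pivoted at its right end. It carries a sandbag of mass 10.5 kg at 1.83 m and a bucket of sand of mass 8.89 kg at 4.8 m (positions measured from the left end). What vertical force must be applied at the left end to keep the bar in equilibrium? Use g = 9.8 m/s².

F ≈ 164 N

Taking torques about the right end:
Beam weight: 14.9 × 9.8 = 146 N down at 3.06 m → arm 3.06 m, τ = 146 × 3.06 = 446.8 N·m counterclockwise.
Sandbag: 10.5 × 9.8 = 102.9 N down at 1.83 m → arm 4.29 m, τ = 102.9 × 4.29 = 441.4 N·m counterclockwise.
Bucket of sand: 8.89 × 9.8 = 87.12 N down at 4.8 m → arm 1.32 m, τ = 87.12 × 1.32 = 115 N·m counterclockwise.
Net moment of the loads = 1003 N·m counterclockwise.
The upward force F acts at the left end, arm 6.12 m, giving F × 6.12 clockwise.
For rotational equilibrium, F × 6.12 = 1003, so F = 1003 / 6.12 = 164 N.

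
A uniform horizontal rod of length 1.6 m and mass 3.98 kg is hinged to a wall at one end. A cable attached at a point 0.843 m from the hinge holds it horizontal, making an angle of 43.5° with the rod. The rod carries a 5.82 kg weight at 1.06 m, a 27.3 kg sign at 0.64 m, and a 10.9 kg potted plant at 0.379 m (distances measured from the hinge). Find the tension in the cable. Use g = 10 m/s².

Taking torques about the hinge:
Beam weight: 3.98 × 10 = 39.8 N down at 0.8 m → arm 0.8 m, τ = 39.8 × 0.8 = 31.84 N·m clockwise.
Weight: 5.82 × 10 = 58.2 N down at 1.06 m → arm 1.06 m, τ = 58.2 × 1.06 = 61.69 N·m clockwise.
Sign: 27.3 × 10 = 273 N down at 0.64 m → arm 0.64 m, τ = 273 × 0.64 = 174.7 N·m clockwise.
Potted plant: 10.9 × 10 = 109 N down at 0.379 m → arm 0.379 m, τ = 109 × 0.379 = 41.31 N·m clockwise.
Total clockwise load moment = 309.5 N·m.
The cable tension T acts at 0.843 m; only its component perpendicular to the rod, T sinθ, produces torque. sin 43.5° = 0.6884.
Balancing moments: T × 0.843 × 0.6884 = 309.5, giving T = 309.5 / 0.5803 = 533 N.

T ≈ 533 N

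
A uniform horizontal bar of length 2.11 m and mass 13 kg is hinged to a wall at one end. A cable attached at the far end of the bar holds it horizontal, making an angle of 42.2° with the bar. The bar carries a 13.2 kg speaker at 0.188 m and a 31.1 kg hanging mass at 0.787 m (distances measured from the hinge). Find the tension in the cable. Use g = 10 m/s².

T ≈ 287 N

Choose the hinge as the axis so the unknown hinge reaction has zero arm there.
Beam weight: 13 × 10 = 130 N down at 1.055 m → arm 1.055 m, τ = 130 × 1.055 = 137.2 N·m clockwise.
Speaker: 13.2 × 10 = 132 N down at 0.188 m → arm 0.188 m, τ = 132 × 0.188 = 24.82 N·m clockwise.
Hanging mass: 31.1 × 10 = 311 N down at 0.787 m → arm 0.787 m, τ = 311 × 0.787 = 244.8 N·m clockwise.
Total clockwise load moment = 406.8 N·m.
The cable tension T acts at 2.11 m; only its component perpendicular to the bar, T sinθ, produces torque. sin 42.2° = 0.6717.
Στ = 0 ⇒ T × 2.11 × 0.6717 = 406.8 ⇒ T = 406.8 / 1.417 = 287 N.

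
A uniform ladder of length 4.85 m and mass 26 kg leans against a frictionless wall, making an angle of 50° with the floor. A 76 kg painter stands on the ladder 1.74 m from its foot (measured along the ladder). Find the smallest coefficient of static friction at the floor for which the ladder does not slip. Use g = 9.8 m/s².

μ_min ≈ 0.331

Take moments about the foot of the ladder.
Ladder weight 26×9.8 = 254.8 N acts at 2.425 m along the ladder; its horizontal arm is 2.425·cos50° = 1.559 m → τ = 397.2 N·m clockwise.
Painter: 76×9.8 = 744.8 N at 1.74 m → arm 1.118 m → τ = 832.7 N·m clockwise.
Wall normal N acts horizontally at the top; its moment arm is the height L sinθ = 4.85·sin50° = 3.715 m, counterclockwise.
Balancing moments: N × 3.715 = 1230, giving N = 331.1 N.
ΣFx = 0 ⇒ f = N_wall = 331.1 N. ΣFy = 0 ⇒ N_floor = 999.6 N.
μ_min = f / N_floor = 331.1 / 999.6 = 0.331.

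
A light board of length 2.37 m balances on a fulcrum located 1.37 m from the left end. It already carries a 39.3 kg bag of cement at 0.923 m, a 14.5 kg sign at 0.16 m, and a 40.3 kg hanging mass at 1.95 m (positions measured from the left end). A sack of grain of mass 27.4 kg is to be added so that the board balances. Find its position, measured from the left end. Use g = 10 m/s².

x ≈ 1.8 m from the left end

Take moments about the fulcrum (at 1.37 m from the left end).
Bag of cement: 39.3 × 10 = 393 N down at 0.923 m → arm 0.447 m, τ = 393 × 0.447 = 175.7 N·m counterclockwise.
Sign: 14.5 × 10 = 145 N down at 0.16 m → arm 1.21 m, τ = 145 × 1.21 = 175.4 N·m counterclockwise.
Hanging mass: 40.3 × 10 = 403 N down at 1.95 m → arm 0.58 m, τ = 403 × 0.58 = 233.7 N·m clockwise.
Net moment of existing loads = 117.4 N·m counterclockwise.
The sack of grain weighs 27.4 × 10 = 274 N and must supply an equal clockwise moment, so its lever arm about the fulcrum is 117.4 / 274 = 0.428 m.
That puts it at 1.37 + 0.428 = 1.8 m from the left end.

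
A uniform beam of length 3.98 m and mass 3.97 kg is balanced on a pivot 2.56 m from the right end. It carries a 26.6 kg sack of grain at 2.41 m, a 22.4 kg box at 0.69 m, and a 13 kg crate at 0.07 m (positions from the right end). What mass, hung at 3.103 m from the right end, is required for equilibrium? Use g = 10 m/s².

m ≈ 148 kg

Sum moments about the pivot (at 2.56 m from the right end) (the support reaction has zero arm there).
Beam weight: 3.97 × 10 = 39.7 N down at 1.99 m → arm 0.57 m, τ = 39.7 × 0.57 = 22.63 N·m clockwise.
Sack of grain: 26.6 × 10 = 266 N down at 2.41 m → arm 0.15 m, τ = 266 × 0.15 = 39.9 N·m clockwise.
Box: 22.4 × 10 = 224 N down at 0.69 m → arm 1.87 m, τ = 224 × 1.87 = 418.9 N·m clockwise.
Crate: 13 × 10 = 130 N down at 0.07 m → arm 2.49 m, τ = 130 × 2.49 = 323.7 N·m clockwise.
Net moment of known loads = 805.1 N·m clockwise.
An unknown mass m at 3.103 m has arm 0.543 m; its moment is m·g·0.543 counterclockwise.
Στ = 0 ⇒ m × 10 × 0.543 = 805.1 ⇒ m = 805.1 / (10 × 0.543) = 148 kg.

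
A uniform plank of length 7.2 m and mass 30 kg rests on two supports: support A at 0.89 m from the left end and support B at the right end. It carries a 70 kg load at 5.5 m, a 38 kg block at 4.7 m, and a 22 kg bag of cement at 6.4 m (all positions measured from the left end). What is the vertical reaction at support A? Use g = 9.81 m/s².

R_A ≈ 528 N

Taking torques about support B:
Beam weight: 30 × 9.81 = 294.3 N down at 3.6 m → arm 3.6 m, τ = 294.3 × 3.6 = 1059 N·m counterclockwise.
Load: 70 × 9.81 = 686.7 N down at 5.5 m → arm 1.7 m, τ = 686.7 × 1.7 = 1167 N·m counterclockwise.
Block: 38 × 9.81 = 372.8 N down at 4.7 m → arm 2.5 m, τ = 372.8 × 2.5 = 932 N·m counterclockwise.
Bag of cement: 22 × 9.81 = 215.8 N down at 6.4 m → arm 0.8 m, τ = 215.8 × 0.8 = 172.6 N·m counterclockwise.
Net load moment about support B = 3331 N·m counterclockwise.
Reaction R at support A is upward at 0.89 m, arm 6.31 m → moment R × 6.31 clockwise.
Setting net torque to zero: R × 6.31 = 3331 → R = 528 N.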